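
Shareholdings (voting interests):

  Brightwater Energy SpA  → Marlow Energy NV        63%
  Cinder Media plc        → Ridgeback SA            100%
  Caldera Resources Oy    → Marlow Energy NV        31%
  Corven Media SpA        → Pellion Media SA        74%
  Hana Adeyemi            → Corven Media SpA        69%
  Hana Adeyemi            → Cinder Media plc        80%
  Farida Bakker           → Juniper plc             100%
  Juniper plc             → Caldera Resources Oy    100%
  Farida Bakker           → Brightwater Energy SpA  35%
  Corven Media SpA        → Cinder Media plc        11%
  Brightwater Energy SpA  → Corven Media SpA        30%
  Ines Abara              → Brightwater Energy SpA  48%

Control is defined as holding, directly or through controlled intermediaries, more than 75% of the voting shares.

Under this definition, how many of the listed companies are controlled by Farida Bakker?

2

Farida holds 100% of Juniper, so Farida controls Juniper.
Juniper holds 100% of Caldera, so Farida controls Caldera.
No other company's threshold is met.
Farida controls 2 companies.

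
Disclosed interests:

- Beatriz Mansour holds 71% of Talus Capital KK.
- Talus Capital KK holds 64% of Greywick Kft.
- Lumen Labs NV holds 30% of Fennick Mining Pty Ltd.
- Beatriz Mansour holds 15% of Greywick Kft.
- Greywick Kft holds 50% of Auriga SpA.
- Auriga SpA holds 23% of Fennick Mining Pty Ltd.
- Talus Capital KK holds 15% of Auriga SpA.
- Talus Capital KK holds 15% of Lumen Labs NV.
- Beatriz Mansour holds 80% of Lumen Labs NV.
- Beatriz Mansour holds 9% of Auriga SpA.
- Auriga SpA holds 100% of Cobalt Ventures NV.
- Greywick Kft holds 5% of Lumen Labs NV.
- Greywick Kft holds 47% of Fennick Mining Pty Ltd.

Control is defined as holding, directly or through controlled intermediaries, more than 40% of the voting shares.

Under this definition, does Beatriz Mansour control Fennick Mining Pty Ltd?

Beatriz holds 71% of Talus, so Beatriz controls Talus.
Beatriz and Talus together hold 15% + 64% = 79% of Greywick, so Beatriz controls Greywick.
Greywick and Beatriz and Talus together hold 5% + 80% + 15% = 100% of Lumen, so Beatriz controls Lumen.
Talus and Greywick and Beatriz together hold 15% + 50% + 9% = 74% of Auriga, so Beatriz controls Auriga.
Lumen and Greywick and Auriga together hold 30% + 47% + 23% = 100% of Fennick, so Beatriz controls Fennick.

Yes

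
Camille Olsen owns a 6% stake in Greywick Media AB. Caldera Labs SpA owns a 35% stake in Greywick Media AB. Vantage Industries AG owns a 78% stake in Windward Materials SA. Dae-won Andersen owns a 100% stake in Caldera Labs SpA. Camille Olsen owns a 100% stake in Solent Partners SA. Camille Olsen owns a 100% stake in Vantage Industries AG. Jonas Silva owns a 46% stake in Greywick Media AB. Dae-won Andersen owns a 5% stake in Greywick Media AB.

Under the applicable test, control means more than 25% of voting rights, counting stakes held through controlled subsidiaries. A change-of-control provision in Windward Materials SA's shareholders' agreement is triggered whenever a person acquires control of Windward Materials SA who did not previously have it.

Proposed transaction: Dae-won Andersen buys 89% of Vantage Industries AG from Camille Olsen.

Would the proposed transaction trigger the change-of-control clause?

Yes

The purchase adds only to Dae-won's holdings (Camille's stake shrinks), so Dae-won is the only person who could newly come to control Windward.
Dae-won holds 100% of Caldera, so Dae-won controls Caldera.
Caldera and Dae-won together hold 35% + 5% = 40% of Greywick, so Dae-won controls Greywick.
Neither Dae-won nor any entity Dae-won controls holds any voting interest in Windward.
So before the transaction, Dae-won does not control Windward.
After the purchase, Dae-won holds 89% of Vantage directly, and Camille's stake falls to 11%.
Dae-won holds 89% of Vantage, so Dae-won controls Vantage.
Vantage holds 78% of Windward, so Dae-won controls Windward.
Dae-won did not control Windward before and does after, so the clause is triggered.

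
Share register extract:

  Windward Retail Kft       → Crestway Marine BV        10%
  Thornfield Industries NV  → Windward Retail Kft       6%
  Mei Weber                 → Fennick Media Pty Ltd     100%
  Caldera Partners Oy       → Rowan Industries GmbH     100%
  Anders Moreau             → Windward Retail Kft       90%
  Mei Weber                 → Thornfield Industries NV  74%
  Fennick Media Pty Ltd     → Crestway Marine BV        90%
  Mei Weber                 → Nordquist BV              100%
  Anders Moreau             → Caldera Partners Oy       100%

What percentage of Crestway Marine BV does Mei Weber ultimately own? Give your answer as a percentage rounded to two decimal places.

90.44%

Mei reaches Crestway along 2 paths.
Via Fennick: 100% × 90% = 90%.
Via Thornfield → Windward: 74% × 6% × 10% = 0.444%.
Total: 90% + 0.444% = 90.444%.
Rounded: 90.44%.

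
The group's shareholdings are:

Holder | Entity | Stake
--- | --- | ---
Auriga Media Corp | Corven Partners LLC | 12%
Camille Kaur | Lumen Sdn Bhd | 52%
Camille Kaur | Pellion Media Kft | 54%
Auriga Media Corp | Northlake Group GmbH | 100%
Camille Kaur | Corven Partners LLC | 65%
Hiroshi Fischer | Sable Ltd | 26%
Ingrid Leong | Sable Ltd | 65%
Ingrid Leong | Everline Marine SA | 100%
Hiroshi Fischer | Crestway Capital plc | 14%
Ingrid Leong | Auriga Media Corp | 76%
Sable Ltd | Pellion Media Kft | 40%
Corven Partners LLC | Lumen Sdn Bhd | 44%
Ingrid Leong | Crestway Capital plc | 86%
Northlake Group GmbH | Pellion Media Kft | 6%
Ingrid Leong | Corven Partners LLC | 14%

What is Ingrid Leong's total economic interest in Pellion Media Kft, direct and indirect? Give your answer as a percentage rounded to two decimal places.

Ingrid reaches Pellion along 2 paths.
Via Auriga → Northlake: 76% × 100% × 6% = 4.56%.
Via Sable: 65% × 40% = 26%.
Total: 4.56% + 26% = 30.56%.

30.56%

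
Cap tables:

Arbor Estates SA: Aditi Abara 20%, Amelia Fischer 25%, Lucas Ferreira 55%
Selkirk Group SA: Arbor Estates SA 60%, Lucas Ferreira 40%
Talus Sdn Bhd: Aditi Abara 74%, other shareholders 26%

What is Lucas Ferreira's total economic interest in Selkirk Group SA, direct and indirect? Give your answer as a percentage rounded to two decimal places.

Lucas reaches Selkirk along 2 paths.
Via Arbor: 55% × 60% = 33%.
Direct stake: 40% = 40%.
Total: 33% + 40% = 73%.
Rounded: 73.00%.

73.00%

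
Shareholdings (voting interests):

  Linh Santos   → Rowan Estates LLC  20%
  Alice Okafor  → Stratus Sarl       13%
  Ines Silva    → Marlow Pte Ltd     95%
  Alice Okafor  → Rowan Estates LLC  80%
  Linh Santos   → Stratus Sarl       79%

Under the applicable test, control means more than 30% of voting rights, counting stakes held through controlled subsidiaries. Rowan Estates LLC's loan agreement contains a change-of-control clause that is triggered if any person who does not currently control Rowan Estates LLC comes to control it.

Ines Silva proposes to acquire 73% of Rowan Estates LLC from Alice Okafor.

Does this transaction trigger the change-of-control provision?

The purchase adds only to Ines's holdings (Alice's stake shrinks), so Ines is the only person who could newly come to control Rowan.
Ines holds 95% of Marlow, so Ines controls Marlow.
Neither Ines nor any entity Ines controls holds any voting interest in Rowan.
So before the transaction, Ines does not control Rowan.
After the purchase, Ines holds 73% of Rowan directly, and Alice's stake falls to 7%.
Ines holds 73% of Rowan, so Ines controls Rowan.
Ines did not control Rowan before and does after, so the clause is triggered.

Yes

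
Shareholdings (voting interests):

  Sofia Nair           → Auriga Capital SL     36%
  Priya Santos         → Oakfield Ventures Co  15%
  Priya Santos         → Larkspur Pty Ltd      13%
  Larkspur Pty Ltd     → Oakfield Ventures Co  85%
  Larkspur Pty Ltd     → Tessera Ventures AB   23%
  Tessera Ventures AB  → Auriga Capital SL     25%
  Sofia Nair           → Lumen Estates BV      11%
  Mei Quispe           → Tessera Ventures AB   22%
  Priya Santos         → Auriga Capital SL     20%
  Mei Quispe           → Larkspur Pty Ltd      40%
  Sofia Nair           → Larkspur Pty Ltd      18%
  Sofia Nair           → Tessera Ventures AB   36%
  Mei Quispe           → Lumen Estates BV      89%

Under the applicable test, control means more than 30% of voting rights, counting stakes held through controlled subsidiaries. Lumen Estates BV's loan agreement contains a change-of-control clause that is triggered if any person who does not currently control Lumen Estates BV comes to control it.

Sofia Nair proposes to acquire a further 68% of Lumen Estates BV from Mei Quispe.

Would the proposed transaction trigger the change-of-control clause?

The purchase adds only to Sofia's holdings (Mei's stake shrinks), so Sofia is the only person who could newly come to control Lumen.
Sofia holds 36% of Tessera, so Sofia controls Tessera.
Tessera and Sofia together hold 25% + 36% = 61% of Auriga, so Sofia controls Auriga.
In Lumen, Sofia's side holds only 11%, not > 30%.
So before the transaction, Sofia does not control Lumen.
After the purchase, Sofia's direct stake in Lumen rises to 11% + 68% = 79%, and Mei's stake falls to 21%.
Sofia holds 79% of Lumen, so Sofia controls Lumen.
Sofia did not control Lumen before and does after, so the clause is triggered.

Yes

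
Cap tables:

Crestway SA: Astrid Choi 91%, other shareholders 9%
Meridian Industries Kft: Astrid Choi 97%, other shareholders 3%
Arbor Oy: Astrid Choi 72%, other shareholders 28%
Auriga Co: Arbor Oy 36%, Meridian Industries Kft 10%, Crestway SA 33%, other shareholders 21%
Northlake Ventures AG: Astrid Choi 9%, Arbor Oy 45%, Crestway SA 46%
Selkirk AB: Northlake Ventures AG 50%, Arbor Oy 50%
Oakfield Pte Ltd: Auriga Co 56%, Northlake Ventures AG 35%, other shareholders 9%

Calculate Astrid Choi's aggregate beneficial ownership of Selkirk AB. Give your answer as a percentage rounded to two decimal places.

77.63%

Astrid reaches Selkirk along 4 paths.
Via Northlake: 9% × 50% = 4.5%.
Via Arbor → Northlake: 72% × 45% × 50% = 16.2%.
Via Crestway → Northlake: 91% × 46% × 50% = 20.93%.
Via Arbor: 72% × 50% = 36%.
Total: 4.5% + 16.2% + 20.93% + 36% = 77.63%.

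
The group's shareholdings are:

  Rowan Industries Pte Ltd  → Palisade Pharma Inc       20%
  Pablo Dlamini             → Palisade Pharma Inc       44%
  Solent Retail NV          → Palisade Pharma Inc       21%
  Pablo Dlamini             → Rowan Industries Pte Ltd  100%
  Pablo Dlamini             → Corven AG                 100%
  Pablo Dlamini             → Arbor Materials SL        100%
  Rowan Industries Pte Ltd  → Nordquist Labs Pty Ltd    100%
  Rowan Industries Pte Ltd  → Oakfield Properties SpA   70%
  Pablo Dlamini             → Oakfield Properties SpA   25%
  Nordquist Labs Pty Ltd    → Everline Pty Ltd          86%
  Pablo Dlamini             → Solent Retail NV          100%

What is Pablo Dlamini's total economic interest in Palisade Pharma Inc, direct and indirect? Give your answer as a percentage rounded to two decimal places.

85.00%

Pablo reaches Palisade along 3 paths.
Via Rowan: 100% × 20% = 20%.
Via Solent: 100% × 21% = 21%.
Direct stake: 44% = 44%.
Total: 20% + 21% + 44% = 85%.
Rounded: 85.00%.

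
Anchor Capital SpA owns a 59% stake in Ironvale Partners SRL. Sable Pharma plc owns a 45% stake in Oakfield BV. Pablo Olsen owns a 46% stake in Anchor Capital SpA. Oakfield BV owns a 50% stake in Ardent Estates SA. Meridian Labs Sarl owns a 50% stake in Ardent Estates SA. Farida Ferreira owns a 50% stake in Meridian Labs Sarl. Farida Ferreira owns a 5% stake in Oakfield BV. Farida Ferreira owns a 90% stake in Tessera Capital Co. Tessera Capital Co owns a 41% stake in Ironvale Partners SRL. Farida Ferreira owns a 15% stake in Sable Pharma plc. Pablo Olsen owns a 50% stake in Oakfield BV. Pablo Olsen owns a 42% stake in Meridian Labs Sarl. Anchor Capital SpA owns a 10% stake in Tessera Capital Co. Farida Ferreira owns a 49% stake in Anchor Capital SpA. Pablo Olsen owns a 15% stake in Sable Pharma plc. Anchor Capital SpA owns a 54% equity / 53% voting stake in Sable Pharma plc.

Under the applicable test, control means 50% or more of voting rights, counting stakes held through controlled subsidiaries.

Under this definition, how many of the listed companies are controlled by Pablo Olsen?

Pablo holds 50% of Oakfield, so Pablo controls Oakfield.
Oakfield holds 50% of Ardent, so Pablo controls Ardent.
No other company's threshold is met.
Pablo controls 2 companies.

2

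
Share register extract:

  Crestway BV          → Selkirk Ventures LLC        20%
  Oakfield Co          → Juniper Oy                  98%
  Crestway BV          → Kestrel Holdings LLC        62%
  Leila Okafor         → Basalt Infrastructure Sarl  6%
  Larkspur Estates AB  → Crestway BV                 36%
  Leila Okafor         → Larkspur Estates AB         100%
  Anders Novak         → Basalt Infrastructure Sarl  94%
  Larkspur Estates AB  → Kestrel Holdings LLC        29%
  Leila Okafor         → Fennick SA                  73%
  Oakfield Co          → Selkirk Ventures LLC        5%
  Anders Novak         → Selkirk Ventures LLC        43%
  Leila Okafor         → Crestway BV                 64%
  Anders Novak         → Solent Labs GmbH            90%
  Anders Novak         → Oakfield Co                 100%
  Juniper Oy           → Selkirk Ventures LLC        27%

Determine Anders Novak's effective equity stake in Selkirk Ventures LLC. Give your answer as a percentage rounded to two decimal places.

Anders reaches Selkirk along 3 paths.
Direct stake: 43% = 43%.
Via Oakfield → Juniper: 100% × 98% × 27% = 26.46%.
Via Oakfield: 100% × 5% = 5%.
Total: 43% + 26.46% + 5% = 74.46%.

74.46%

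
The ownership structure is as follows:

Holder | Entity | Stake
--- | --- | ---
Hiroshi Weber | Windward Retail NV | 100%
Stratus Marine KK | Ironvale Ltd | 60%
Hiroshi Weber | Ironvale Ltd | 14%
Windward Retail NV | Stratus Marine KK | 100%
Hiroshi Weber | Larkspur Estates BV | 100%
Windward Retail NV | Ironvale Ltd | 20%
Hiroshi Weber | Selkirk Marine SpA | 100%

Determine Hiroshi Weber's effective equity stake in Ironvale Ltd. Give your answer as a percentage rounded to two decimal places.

94.00%

Hiroshi reaches Ironvale along 3 paths.
Via Windward → Stratus: 100% × 100% × 60% = 60%.
Direct stake: 14% = 14%.
Via Windward: 100% × 20% = 20%.
Total: 60% + 14% + 20% = 94%.
Rounded: 94.00%.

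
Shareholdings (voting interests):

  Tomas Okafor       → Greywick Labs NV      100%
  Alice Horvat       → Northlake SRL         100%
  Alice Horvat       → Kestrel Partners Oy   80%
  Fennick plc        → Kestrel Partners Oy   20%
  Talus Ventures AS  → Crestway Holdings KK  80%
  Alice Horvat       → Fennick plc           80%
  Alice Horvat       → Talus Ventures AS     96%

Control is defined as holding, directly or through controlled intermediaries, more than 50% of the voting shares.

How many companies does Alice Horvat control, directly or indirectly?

Alice holds 80% of Fennick, so Alice controls Fennick.
Alice holds 96% of Talus, so Alice controls Talus.
Talus holds 80% of Crestway, so Alice controls Crestway.
Alice and Fennick together hold 80% + 20% = 100% of Kestrel, so Alice controls Kestrel.
Alice holds 100% of Northlake, so Alice controls Northlake.
No other company's threshold is met.
Alice controls 5 companies.

5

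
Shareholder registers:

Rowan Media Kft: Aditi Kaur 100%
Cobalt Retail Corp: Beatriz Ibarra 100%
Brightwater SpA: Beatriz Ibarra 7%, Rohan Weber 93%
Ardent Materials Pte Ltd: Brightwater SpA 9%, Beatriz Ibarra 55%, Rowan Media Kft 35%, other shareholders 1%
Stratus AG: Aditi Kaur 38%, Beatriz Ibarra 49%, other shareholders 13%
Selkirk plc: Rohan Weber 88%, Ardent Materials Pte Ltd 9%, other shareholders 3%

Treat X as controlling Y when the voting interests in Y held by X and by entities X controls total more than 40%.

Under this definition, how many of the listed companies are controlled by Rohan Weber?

2

Rohan holds 93% of Brightwater, so Rohan controls Brightwater.
Rohan holds 88% of Selkirk, so Rohan controls Selkirk.
No other company's threshold is met.
Rohan controls 2 companies.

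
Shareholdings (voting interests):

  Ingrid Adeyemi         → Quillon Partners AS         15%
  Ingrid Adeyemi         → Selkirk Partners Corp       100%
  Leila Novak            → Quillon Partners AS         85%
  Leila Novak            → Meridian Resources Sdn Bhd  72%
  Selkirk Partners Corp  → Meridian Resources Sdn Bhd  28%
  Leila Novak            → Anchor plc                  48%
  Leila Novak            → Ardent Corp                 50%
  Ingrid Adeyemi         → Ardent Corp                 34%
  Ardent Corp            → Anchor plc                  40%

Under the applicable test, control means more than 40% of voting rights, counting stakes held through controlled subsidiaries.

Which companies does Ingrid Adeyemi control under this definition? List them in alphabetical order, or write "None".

Selkirk Partners Corp

Ingrid holds 100% of Selkirk, so Ingrid controls Selkirk.
No other company's threshold is met.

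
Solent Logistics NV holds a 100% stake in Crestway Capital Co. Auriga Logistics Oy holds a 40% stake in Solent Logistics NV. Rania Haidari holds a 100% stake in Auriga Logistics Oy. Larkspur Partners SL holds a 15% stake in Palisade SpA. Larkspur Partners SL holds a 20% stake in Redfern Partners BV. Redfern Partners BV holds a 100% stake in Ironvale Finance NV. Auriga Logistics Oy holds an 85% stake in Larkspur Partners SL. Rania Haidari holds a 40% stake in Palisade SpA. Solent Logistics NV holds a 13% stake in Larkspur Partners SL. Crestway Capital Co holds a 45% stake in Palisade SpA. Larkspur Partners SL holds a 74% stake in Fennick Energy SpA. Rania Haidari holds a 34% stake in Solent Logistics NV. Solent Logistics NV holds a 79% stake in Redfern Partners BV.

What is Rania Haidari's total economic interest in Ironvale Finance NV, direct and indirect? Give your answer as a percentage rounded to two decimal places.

Rania reaches Ironvale along 5 paths.
Via Solent → Larkspur → Redfern: 34% × 13% × 20% × 100% = 0.884%.
Via Auriga → Solent → Larkspur → Redfern: 100% × 40% × 13% × 20% × 100% = 1.04%.
Via Auriga → Larkspur → Redfern: 100% × 85% × 20% × 100% = 17%.
Via Solent → Redfern: 34% × 79% × 100% = 26.86%.
Via Auriga → Solent → Redfern: 100% × 40% × 79% × 100% = 31.6%.
Total: 0.884% + 1.04% + 17% + 26.86% + 31.6% = 77.384%.
Rounded: 77.38%.

77.38%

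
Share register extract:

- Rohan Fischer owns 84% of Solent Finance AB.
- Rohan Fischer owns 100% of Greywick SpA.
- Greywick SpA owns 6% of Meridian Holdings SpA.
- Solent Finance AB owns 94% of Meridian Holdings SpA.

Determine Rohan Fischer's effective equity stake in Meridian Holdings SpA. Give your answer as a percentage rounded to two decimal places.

84.96%

Rohan reaches Meridian along 2 paths.
Via Greywick: 100% × 6% = 6%.
Via Solent: 84% × 94% = 78.96%.
Total: 6% + 78.96% = 84.96%.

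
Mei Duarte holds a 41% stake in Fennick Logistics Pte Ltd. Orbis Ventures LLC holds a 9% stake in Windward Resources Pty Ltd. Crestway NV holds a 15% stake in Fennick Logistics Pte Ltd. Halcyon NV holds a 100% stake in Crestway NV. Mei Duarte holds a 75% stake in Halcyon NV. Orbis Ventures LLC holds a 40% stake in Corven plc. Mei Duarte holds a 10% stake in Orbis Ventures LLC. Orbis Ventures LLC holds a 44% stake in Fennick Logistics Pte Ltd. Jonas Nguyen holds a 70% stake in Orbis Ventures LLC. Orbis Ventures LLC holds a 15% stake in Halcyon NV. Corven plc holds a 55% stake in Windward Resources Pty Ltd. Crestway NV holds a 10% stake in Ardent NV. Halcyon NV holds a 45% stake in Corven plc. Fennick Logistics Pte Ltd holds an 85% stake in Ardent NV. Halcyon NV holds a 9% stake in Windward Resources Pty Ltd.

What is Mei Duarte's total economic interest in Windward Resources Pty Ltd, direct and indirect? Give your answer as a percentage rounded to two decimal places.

28.92%

Mei reaches Windward along 6 paths.
Via Orbis → Halcyon: 10% × 15% × 9% = 0.135%.
Via Halcyon: 75% × 9% = 6.75%.
Via Orbis → Corven: 10% × 40% × 55% = 2.2%.
Via Orbis → Halcyon → Corven: 10% × 15% × 45% × 55% = 0.37125%.
Via Halcyon → Corven: 75% × 45% × 55% = 18.5625%.
Via Orbis: 10% × 9% = 0.9%.
Total: 0.135% + 6.75% + 2.2% + 0.37125% + 18.5625% + 0.9% = 28.91875%.
Rounded: 28.92%.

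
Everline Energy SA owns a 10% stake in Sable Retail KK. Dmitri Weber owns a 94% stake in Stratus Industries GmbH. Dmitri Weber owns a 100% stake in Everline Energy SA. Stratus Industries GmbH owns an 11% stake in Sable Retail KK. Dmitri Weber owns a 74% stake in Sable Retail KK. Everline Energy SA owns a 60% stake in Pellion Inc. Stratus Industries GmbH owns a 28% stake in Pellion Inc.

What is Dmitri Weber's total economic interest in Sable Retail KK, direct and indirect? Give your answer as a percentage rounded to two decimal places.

Dmitri reaches Sable along 3 paths.
Direct stake: 74% = 74%.
Via Everline: 100% × 10% = 10%.
Via Stratus: 94% × 11% = 10.34%.
Total: 74% + 10% + 10.34% = 94.34%.

94.34%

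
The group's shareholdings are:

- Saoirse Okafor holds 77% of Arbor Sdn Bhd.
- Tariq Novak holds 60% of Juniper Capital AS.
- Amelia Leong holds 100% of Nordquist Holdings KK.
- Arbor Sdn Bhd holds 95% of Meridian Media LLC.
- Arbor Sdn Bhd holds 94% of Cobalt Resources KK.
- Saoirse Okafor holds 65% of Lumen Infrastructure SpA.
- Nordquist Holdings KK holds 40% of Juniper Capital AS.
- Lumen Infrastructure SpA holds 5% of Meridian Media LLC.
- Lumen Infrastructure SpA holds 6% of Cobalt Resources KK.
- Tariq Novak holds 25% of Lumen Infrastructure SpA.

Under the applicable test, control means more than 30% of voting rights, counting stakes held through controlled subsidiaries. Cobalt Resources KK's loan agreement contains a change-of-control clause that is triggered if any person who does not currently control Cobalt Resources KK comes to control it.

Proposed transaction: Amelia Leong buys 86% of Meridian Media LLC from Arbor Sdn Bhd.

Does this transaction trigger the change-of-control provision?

No

The purchase adds only to Amelia's holdings (Arbor's stake shrinks), so Amelia is the only person who could newly come to control Cobalt.
Amelia holds 100% of Nordquist, so Amelia controls Nordquist.
Nordquist holds 40% of Juniper, so Amelia controls Juniper.
Neither Amelia nor any entity Amelia controls holds any voting interest in Cobalt.
So before the transaction, Amelia does not control Cobalt.
After the purchase, Amelia holds 86% of Meridian directly, and Arbor's stake falls to 9%.
Amelia holds 86% of Meridian, so Amelia controls Meridian.
After the transaction, neither Amelia nor any entity Amelia controls holds a voting interest in Cobalt, so Amelia still does not control it.
No new person acquires control, so the clause is not triggered.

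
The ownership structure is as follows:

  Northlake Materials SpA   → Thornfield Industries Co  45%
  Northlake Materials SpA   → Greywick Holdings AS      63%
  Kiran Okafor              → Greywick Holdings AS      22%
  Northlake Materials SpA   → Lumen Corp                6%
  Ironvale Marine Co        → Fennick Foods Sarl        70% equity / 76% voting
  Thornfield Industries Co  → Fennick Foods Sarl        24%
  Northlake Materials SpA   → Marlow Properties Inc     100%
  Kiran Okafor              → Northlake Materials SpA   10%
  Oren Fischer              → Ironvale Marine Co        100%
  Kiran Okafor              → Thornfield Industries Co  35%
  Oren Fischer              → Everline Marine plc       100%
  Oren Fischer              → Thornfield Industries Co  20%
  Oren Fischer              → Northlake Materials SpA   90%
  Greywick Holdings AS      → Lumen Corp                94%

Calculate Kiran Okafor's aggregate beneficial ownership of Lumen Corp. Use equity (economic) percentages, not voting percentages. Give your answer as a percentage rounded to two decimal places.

Kiran reaches Lumen along 3 paths.
Via Northlake → Greywick: 10% × 63% × 94% = 5.922%.
Via Greywick: 22% × 94% = 20.68%.
Via Northlake: 10% × 6% = 0.6%.
Total: 5.922% + 20.68% + 0.6% = 27.202%.
Rounded: 27.20%.

27.20%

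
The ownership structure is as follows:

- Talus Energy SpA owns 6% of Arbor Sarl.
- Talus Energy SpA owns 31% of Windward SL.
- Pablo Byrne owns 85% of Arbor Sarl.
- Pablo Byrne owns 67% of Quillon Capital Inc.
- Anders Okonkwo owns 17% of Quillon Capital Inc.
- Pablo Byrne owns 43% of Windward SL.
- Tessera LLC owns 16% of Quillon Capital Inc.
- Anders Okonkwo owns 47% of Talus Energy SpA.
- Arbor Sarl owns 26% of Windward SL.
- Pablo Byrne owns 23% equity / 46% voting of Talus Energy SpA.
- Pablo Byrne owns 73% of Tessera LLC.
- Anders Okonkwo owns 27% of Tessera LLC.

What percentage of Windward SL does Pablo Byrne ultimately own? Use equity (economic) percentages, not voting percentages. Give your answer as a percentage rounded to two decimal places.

Pablo reaches Windward along 4 paths.
Via Arbor: 85% × 26% = 22.1%.
Via Talus → Arbor: 23% × 6% × 26% = 0.3588%.
Direct stake: 43% = 43%.
Via Talus: 23% × 31% = 7.13%.
Total: 22.1% + 0.3588% + 43% + 7.13% = 72.5888%.
Rounded: 72.59%.

72.59%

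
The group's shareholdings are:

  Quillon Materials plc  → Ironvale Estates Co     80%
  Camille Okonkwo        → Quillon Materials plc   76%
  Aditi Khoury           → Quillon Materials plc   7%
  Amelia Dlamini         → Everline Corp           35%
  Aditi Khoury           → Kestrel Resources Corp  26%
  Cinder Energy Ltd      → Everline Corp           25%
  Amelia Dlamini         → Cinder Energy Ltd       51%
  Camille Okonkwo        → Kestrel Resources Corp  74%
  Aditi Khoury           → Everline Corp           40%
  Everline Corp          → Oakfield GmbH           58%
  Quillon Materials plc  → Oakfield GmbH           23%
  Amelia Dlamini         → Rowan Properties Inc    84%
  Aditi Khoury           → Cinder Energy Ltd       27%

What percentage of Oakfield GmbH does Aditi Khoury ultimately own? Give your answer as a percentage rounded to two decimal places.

Aditi reaches Oakfield along 3 paths.
Via Quillon: 7% × 23% = 1.61%.
Via Cinder → Everline: 27% × 25% × 58% = 3.915%.
Via Everline: 40% × 58% = 23.2%.
Total: 1.61% + 3.915% + 23.2% = 28.725%.
Rounded: 28.73%.

28.73%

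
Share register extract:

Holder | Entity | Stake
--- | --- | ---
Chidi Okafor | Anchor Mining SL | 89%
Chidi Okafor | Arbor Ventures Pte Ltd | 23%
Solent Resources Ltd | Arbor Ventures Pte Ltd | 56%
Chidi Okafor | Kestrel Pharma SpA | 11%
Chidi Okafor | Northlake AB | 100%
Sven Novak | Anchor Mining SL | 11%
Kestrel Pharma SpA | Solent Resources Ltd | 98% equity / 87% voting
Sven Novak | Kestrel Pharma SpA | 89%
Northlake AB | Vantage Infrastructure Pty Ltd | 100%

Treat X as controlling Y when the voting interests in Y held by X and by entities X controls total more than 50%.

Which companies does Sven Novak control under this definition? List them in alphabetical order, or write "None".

Sven holds 89% of Kestrel, so Sven controls Kestrel.
Kestrel holds 87% of Solent, so Sven controls Solent.
Solent holds 56% of Arbor, so Sven controls Arbor.
No other company's threshold is met.

Arbor Ventures Pte Ltd, Kestrel Pharma SpA, Solent Resources Ltd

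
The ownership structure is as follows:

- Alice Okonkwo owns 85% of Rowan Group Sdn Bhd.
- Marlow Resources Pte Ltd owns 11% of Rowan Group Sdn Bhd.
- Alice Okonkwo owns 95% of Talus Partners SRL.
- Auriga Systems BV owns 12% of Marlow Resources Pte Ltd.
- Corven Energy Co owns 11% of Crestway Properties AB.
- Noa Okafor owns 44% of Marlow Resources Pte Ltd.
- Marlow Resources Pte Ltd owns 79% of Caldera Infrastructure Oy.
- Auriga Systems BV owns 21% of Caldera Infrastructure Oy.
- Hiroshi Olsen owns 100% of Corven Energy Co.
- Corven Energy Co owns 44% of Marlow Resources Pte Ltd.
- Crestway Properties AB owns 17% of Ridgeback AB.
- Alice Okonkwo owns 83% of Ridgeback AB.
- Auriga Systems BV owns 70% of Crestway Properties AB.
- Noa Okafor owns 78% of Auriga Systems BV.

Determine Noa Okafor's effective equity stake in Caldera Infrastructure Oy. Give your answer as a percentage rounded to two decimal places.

Noa reaches Caldera along 3 paths.
Via Auriga → Marlow: 78% × 12% × 79% = 7.3944%.
Via Marlow: 44% × 79% = 34.76%.
Via Auriga: 78% × 21% = 16.38%.
Total: 7.3944% + 34.76% + 16.38% = 58.5344%.
Rounded: 58.53%.

58.53%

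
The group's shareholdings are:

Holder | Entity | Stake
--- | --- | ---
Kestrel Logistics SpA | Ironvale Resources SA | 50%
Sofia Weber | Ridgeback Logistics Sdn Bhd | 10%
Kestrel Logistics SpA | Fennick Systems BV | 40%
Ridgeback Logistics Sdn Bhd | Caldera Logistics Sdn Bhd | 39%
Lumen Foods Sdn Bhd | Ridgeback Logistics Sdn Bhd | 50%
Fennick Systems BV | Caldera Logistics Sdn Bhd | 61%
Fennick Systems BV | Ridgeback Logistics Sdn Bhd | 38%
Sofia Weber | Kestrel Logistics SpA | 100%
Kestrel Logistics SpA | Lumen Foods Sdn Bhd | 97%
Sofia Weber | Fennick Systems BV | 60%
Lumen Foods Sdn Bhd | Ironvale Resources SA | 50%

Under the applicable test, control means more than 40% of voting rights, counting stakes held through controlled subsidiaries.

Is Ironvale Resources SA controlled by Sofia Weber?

Yes

Sofia holds 100% of Kestrel, so Sofia controls Kestrel.
Kestrel holds 97% of Lumen, so Sofia controls Lumen.
Kestrel and Lumen together hold 50% + 50% = 100% of Ironvale, so Sofia controls Ironvale.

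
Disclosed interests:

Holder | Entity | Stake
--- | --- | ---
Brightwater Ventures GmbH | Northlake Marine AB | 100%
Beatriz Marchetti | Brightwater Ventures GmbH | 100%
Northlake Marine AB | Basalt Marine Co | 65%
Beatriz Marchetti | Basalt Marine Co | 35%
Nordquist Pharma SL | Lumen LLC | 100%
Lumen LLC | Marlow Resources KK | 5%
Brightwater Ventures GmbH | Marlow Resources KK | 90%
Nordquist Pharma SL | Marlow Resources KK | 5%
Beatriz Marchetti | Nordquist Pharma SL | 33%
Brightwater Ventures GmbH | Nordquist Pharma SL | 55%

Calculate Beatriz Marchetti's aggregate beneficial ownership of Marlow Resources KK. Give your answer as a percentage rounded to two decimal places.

Beatriz reaches Marlow along 5 paths.
Via Nordquist → Lumen: 33% × 100% × 5% = 1.65%.
Via Brightwater → Nordquist → Lumen: 100% × 55% × 100% × 5% = 2.75%.
Via Nordquist: 33% × 5% = 1.65%.
Via Brightwater → Nordquist: 100% × 55% × 5% = 2.75%.
Via Brightwater: 100% × 90% = 90%.
Total: 1.65% + 2.75% + 1.65% + 2.75% + 90% = 98.8%.
Rounded: 98.80%.

98.80%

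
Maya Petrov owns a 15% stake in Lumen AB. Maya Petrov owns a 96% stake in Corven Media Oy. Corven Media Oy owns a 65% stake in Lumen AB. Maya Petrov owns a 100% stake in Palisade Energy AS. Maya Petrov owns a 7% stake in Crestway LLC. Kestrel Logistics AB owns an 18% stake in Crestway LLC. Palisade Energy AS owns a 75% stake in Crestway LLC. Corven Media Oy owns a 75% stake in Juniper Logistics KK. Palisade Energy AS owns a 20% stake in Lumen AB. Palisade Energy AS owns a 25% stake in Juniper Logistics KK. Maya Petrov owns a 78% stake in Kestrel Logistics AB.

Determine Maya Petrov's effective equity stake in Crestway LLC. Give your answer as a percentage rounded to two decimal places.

96.04%

Maya reaches Crestway along 3 paths.
Via Kestrel: 78% × 18% = 14.04%.
Via Palisade: 100% × 75% = 75%.
Direct stake: 7% = 7%.
Total: 14.04% + 75% + 7% = 96.04%.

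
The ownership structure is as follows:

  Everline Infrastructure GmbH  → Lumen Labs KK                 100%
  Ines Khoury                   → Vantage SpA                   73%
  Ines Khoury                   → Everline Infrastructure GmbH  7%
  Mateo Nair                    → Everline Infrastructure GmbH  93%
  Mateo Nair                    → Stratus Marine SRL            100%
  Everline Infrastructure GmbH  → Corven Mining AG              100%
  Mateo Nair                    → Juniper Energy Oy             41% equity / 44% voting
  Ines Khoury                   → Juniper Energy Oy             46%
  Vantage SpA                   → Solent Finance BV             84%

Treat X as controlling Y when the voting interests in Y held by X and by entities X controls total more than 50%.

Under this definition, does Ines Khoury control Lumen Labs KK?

Ines holds 73% of Vantage, so Ines controls Vantage.
Vantage holds 84% of Solent, so Ines controls Solent.
Neither Ines nor any entity Ines controls holds any voting interest in Lumen.
So Ines does not control Lumen.

No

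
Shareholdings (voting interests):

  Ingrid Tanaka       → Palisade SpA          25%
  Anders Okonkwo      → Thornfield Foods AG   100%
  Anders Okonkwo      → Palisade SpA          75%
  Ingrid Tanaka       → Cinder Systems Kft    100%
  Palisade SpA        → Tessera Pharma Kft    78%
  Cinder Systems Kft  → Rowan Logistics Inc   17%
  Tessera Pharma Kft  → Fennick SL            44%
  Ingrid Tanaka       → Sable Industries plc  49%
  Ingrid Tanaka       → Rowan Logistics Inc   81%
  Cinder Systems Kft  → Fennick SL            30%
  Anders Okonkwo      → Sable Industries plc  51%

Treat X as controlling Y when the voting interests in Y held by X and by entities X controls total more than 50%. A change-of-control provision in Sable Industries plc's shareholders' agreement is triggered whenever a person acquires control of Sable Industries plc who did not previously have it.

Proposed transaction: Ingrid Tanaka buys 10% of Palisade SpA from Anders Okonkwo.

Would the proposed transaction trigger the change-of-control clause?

The purchase adds only to Ingrid's holdings (Anders's stake shrinks), so Ingrid is the only person who could newly come to control Sable.
Ingrid holds 100% of Cinder, so Ingrid controls Cinder.
Cinder and Ingrid together hold 17% + 81% = 98% of Rowan, so Ingrid controls Rowan.
In Sable, Ingrid's side holds only 49%, not > 50%.
So before the transaction, Ingrid does not control Sable.
After the purchase, Ingrid's direct stake in Palisade rises to 25% + 10% = 35%, and Anders's stake falls to 65%.
Ingrid's side now holds 35% of Palisade, not > 50%, so Ingrid still does not control Palisade.
After the transaction, Ingrid's side holds 49% of Sable, not > 50%, so Ingrid still does not control Sable.
No new person acquires control, so the clause is not triggered.

No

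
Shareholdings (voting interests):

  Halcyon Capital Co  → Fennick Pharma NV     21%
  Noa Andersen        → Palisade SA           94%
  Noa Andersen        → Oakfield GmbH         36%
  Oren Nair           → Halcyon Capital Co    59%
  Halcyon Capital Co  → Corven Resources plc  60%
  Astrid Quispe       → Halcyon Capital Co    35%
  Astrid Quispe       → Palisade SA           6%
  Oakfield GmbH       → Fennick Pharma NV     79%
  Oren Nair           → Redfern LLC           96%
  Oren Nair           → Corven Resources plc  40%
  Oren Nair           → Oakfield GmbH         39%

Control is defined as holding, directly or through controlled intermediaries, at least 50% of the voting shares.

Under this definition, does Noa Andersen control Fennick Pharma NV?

No

Noa holds 94% of Palisade, so Noa controls Palisade.
Neither Noa nor any entity Noa controls holds any voting interest in Fennick.
So Noa does not control Fennick.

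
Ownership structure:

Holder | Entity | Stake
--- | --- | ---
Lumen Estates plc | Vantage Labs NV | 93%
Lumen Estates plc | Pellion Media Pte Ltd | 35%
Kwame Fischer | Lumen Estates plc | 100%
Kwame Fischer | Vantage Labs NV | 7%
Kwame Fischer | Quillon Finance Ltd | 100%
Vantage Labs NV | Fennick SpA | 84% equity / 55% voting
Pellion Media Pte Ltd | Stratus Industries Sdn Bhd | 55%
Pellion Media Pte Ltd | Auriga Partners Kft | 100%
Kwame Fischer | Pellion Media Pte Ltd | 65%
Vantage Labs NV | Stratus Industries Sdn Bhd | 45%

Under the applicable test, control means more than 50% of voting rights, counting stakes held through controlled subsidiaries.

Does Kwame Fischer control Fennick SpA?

Kwame holds 100% of Lumen, so Kwame controls Lumen.
Lumen and Kwame together hold 93% + 7% = 100% of Vantage, so Kwame controls Vantage.
Vantage holds 55% of Fennick, so Kwame controls Fennick.

Yes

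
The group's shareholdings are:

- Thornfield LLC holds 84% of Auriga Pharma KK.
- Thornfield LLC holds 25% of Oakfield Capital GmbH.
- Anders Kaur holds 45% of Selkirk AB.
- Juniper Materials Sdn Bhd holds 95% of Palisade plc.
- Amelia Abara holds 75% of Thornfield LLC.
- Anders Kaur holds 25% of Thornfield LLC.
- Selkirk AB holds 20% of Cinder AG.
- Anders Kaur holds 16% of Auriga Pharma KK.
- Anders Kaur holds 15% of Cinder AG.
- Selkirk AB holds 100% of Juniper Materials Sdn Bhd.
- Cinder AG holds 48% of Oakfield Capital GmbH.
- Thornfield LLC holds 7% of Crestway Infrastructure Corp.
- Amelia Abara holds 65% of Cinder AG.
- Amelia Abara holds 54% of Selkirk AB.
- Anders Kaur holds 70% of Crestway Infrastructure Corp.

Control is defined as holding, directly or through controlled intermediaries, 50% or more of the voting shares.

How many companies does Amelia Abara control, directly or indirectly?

7

Amelia holds 75% of Thornfield, so Amelia controls Thornfield.
Amelia holds 54% of Selkirk, so Amelia controls Selkirk.
Selkirk holds 100% of Juniper, so Amelia controls Juniper.
Selkirk and Amelia together hold 20% + 65% = 85% of Cinder, so Amelia controls Cinder.
Juniper holds 95% of Palisade, so Amelia controls Palisade.
Cinder and Thornfield together hold 48% + 25% = 73% of Oakfield, so Amelia controls Oakfield.
Thornfield holds 84% of Auriga, so Amelia controls Auriga.
No other company's threshold is met.
Amelia controls 7 companies.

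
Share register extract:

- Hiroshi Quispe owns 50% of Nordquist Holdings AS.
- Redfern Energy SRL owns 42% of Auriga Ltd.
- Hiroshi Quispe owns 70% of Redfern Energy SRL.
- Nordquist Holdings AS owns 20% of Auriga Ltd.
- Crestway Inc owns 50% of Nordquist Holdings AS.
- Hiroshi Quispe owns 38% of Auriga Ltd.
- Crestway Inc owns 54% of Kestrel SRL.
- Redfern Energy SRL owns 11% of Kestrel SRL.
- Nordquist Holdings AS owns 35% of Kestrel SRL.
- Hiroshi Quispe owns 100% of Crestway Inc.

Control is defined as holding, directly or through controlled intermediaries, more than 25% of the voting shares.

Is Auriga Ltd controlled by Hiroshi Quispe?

Yes

Hiroshi holds 100% of Crestway, so Hiroshi controls Crestway.
Crestway and Hiroshi together hold 50% + 50% = 100% of Nordquist, so Hiroshi controls Nordquist.
Hiroshi holds 70% of Redfern, so Hiroshi controls Redfern.
Hiroshi and Nordquist and Redfern together hold 38% + 20% + 42% = 100% of Auriga, so Hiroshi controls Auriga.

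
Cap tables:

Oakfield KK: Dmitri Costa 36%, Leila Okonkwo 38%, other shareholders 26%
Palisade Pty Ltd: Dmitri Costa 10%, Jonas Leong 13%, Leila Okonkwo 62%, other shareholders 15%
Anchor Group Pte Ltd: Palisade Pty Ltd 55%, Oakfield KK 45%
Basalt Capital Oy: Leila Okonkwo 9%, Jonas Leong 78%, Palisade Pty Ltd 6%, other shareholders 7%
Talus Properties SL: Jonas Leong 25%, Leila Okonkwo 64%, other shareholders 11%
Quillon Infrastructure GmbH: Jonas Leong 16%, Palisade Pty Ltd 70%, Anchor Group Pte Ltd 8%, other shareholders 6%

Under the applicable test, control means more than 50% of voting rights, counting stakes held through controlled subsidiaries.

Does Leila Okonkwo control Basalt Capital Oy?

Leila holds 62% of Palisade, so Leila controls Palisade.
Palisade holds 55% of Anchor, so Leila controls Anchor.
Leila holds 64% of Talus, so Leila controls Talus.
Palisade and Anchor together hold 70% + 8% = 78% of Quillon, so Leila controls Quillon.
In Basalt, Leila's side holds only 9% + 6% = 15%, not > 50%.
So Leila does not control Basalt.

No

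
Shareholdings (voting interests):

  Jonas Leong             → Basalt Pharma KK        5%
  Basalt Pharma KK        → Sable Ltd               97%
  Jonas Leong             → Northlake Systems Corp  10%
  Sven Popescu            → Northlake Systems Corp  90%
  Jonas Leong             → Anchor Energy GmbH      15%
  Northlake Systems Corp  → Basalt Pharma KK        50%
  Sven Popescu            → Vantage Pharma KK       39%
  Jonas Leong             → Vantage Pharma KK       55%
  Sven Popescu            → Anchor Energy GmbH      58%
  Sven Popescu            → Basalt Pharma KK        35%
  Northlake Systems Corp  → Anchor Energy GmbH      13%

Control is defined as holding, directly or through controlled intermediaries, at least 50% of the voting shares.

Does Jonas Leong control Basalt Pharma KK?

Jonas holds 55% of Vantage, so Jonas controls Vantage.
In Basalt, Jonas's side holds only 5%, not ≥ 50%.
So Jonas does not control Basalt.

No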